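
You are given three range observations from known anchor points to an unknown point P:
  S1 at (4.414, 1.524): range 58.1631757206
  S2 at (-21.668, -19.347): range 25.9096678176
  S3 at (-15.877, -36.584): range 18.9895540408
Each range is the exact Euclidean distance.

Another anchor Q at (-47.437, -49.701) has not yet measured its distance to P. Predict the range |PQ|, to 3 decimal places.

15.394

eq1: (x − 4.414)² + (y − 1.524)² = 58.1631757206²
eq2: (x + 21.668)² + (y + 19.347)² = 25.9096678176²
eq3: (x + 15.877)² + (y + 36.584)² = 18.9895540408²
eq3−eq2, eq3−eq1 (x²,y² cancel):
  -11.582·x + 34.474·y = -1057.367276
  40.582·x + 76.216·y = -4591.014060
det = -11.582·76.216 − 34.474·40.582 = -2281.757580
x = (-1057.367276·76.216 − 34.474·-4591.014060) / -2281.757580 = -34.044946
y = (-11.582·-4591.014060 − -1057.367276·40.582) / -2281.757580 = -42.109295
|P − Q| = √((-34.044946 − -47.437)² + (-42.109295 − -49.701)²) = 15.394190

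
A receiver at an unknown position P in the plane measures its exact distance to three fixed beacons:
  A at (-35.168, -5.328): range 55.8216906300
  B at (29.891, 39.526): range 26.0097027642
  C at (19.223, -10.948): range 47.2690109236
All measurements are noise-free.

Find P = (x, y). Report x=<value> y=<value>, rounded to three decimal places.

x=4.483 y=33.964

eq1: (x + 35.168)² + (y + 5.328)² = 55.8216906300²
eq2: (x − 29.891)² + (y − 39.526)² = 26.0097027642²
eq3: (x − 19.223)² + (y + 10.948)² = 47.2690109236²
eq3−eq2, eq3−eq1 (x²,y² cancel):
  21.336·x + 100.948·y = 3524.248880
  -108.782·x + 11.240·y = -105.908376
det = 21.336·11.240 − 100.948·-108.782 = 11221.141976
x = (3524.248880·11.240 − 100.948·-105.908376) / 11221.141976 = 4.482948
y = (21.336·-105.908376 − 3524.248880·-108.782) / 11221.141976 = 33.964028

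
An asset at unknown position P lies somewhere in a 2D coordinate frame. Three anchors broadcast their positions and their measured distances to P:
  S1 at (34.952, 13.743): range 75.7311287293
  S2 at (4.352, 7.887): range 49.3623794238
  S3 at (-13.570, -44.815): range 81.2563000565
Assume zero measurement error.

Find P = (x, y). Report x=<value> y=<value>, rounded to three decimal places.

x=-38.406 y=32.553

eq1: (x − 34.952)² + (y − 13.743)² = 75.7311287293²
eq2: (x − 4.352)² + (y − 7.887)² = 49.3623794238²
eq3: (x + 13.570)² + (y + 44.815)² = 81.2563000565²
eq1−eq3, eq1−eq2 (x²,y² cancel):
  -97.044·x − 117.116·y = -85.365668
  -61.200·x − 11.712·y = 1969.191676
det = -97.044·-11.712 − -117.116·-61.200 = -6030.919872
x = (-85.365668·-11.712 − -117.116·1969.191676) / -6030.919872 = -38.406024
y = (-97.044·1969.191676 − -85.365668·-61.200) / -6030.919872 = 32.552682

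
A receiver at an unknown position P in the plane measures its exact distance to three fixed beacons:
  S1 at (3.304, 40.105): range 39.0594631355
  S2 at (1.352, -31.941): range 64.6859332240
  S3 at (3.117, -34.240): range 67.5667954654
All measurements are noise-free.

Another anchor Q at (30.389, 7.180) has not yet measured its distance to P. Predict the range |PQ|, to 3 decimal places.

eq1: (x − 3.304)² + (y − 40.105)² = 39.0594631355²
eq2: (x − 1.352)² + (y + 31.941)² = 64.6859332240²
eq3: (x − 3.117)² + (y + 34.240)² = 67.5667954654²
eq3−eq2, eq3−eq1 (x²,y² cancel):
  -3.530·x + 4.598·y = 220.963988
  0.374·x + 148.690·y = 3476.864341
det = -3.530·148.690 − 4.598·0.374 = -526.595352
x = (220.963988·148.690 − 4.598·3476.864341) / -526.595352 = -32.033160
y = (-3.530·3476.864341 − 220.963988·0.374) / -526.595352 = 23.463883
|P − Q| = √((-32.033160 − 30.389)² + (23.463883 − 7.180)²) = 64.511169

64.511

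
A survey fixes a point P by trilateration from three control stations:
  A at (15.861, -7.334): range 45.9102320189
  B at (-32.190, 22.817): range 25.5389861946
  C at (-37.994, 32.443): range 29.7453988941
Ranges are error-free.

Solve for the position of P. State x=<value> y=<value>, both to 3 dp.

eq1: (x − 15.861)² + (y + 7.334)² = 45.9102320189²
eq2: (x + 32.190)² + (y − 22.817)² = 25.5389861946²
eq3: (x + 37.994)² + (y − 32.443)² = 29.7453988941²
eq2−eq3, eq2−eq1 (x²,y² cancel):
  -11.608·x + 19.252·y = 706.731756
  96.102·x − 60.302·y = -2706.962300
det = -11.608·-60.302 − 19.252·96.102 = -1150.170088
x = (706.731756·-60.302 − 19.252·-2706.962300) / -1150.170088 = -8.257126
y = (-11.608·-2706.962300 − 706.731756·96.102) / -1150.170088 = 31.730887

x=-8.257 y=31.731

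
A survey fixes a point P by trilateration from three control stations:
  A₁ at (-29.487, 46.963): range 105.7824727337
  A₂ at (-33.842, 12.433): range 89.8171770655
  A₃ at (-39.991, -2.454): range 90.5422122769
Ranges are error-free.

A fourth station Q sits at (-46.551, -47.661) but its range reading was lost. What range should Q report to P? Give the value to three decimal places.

96.687

eq1: (x + 29.487)² + (y − 46.963)² = 105.7824727337²
eq2: (x + 33.842)² + (y − 12.433)² = 89.8171770655²
eq3: (x + 39.991)² + (y + 2.454)² = 90.5422122769²
eq1−eq3, eq1−eq2 (x²,y² cancel):
  -21.008·x − 98.834·y = 1522.334993
  -8.710·x − 69.060·y = 1347.660157
det = -21.008·-69.060 − -98.834·-8.710 = 589.968340
x = (1522.334993·-69.060 − -98.834·1347.660157) / 589.968340 = 47.565585
y = (-21.008·1347.660157 − 1522.334993·-8.710) / 589.968340 = -25.513414
|P − Q| = √((47.565585 − -46.551)² + (-25.513414 − -47.661)²) = 96.687368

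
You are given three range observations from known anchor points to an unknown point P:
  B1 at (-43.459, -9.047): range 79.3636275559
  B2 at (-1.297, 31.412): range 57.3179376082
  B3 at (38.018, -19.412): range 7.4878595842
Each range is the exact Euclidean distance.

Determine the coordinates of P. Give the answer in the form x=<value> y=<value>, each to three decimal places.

eq1: (x + 43.459)² + (y + 9.047)² = 79.3636275559²
eq2: (x + 1.297)² + (y − 31.412)² = 57.3179376082²
eq3: (x − 38.018)² + (y + 19.412)² = 7.4878595842²
eq1−eq2, eq1−eq3 (x²,y² cancel):
  84.324·x + 80.918·y = 2031.102470
  162.954·x − 20.730·y = 6094.178516
det = 84.324·-20.730 − 80.918·162.954 = -14933.948292
x = (2031.102470·-20.730 − 80.918·6094.178516) / -14933.948292 = 35.840053
y = (84.324·6094.178516 − 2031.102470·162.954) / -14933.948292 = -12.247882

x=35.840 y=-12.248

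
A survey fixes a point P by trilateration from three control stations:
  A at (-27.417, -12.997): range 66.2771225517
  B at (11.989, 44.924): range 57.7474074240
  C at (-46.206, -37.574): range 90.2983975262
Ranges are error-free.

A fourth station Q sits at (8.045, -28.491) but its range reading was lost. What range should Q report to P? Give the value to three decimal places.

eq1: (x + 27.417)² + (y + 12.997)² = 66.2771225517²
eq2: (x − 11.989)² + (y − 44.924)² = 57.7474074240²
eq3: (x + 46.206)² + (y + 37.574)² = 90.2983975262²
eq3−eq1, eq3−eq2 (x²,y² cancel):
  37.578·x + 49.154·y = 1134.957608
  116.390·x + 164.996·y = 3434.139517
det = 37.578·164.996 − 49.154·116.390 = 479.185628
x = (1134.957608·164.996 − 49.154·3434.139517) / 479.185628 = 38.527390
y = (37.578·3434.139517 − 1134.957608·116.390) / 479.185628 = -6.364175
|P − Q| = √((38.527390 − 8.045)² + (-6.364175 − -28.491)²) = 37.666597

37.667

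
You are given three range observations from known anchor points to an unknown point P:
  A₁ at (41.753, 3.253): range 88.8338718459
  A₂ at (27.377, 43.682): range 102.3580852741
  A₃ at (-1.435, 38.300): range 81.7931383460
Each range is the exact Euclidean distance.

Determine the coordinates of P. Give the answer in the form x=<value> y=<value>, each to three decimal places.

x=-38.640 y=-34.542

eq1: (x − 41.753)² + (y − 3.253)² = 88.8338718459²
eq2: (x − 27.377)² + (y − 43.682)² = 102.3580852741²
eq3: (x + 1.435)² + (y − 38.300)² = 81.7931383460²
eq3−eq1, eq3−eq2 (x²,y² cancel):
  86.376·x − 70.094·y = -916.393514
  57.624·x + 10.764·y = -2598.392112
det = 86.376·10.764 − -70.094·57.624 = 4968.847920
x = (-916.393514·10.764 − -70.094·-2598.392112) / 4968.847920 = -38.639894
y = (86.376·-2598.392112 − -916.393514·57.624) / 4968.847920 = -34.541701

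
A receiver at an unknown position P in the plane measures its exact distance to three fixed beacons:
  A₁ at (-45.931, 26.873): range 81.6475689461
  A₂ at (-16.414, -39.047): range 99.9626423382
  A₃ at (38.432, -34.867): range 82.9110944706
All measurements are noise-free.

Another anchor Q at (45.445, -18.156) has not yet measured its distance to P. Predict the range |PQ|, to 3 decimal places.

eq1: (x + 45.931)² + (y − 26.873)² = 81.6475689461²
eq2: (x + 16.414)² + (y + 39.047)² = 99.9626423382²
eq3: (x − 38.432)² + (y + 34.867)² = 82.9110944706²
eq2−eq1, eq2−eq3 (x²,y² cancel):
  -59.034·x + 131.840·y = 4363.931633
  109.692·x + 8.360·y = 4016.918985
det = -59.034·8.360 − 131.840·109.692 = -14955.317520
x = (4363.931633·8.360 − 131.840·4016.918985) / -14955.317520 = 32.972094
y = (-59.034·4016.918985 − 4363.931633·109.692) / -14955.317520 = 47.864125
|P − Q| = √((32.972094 − 45.445)² + (47.864125 − -18.156)²) = 67.188022

67.188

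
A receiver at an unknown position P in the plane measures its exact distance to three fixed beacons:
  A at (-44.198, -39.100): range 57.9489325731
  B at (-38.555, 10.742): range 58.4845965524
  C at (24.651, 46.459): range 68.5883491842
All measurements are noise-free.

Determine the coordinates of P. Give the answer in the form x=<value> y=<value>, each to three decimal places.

x=10.754 y=-20.707

eq1: (x + 44.198)² + (y + 39.100)² = 57.9489325731²
eq2: (x + 38.555)² + (y − 10.742)² = 58.4845965524²
eq3: (x − 24.651)² + (y − 46.459)² = 68.5883491842²
eq2−eq3, eq2−eq1 (x²,y² cancel):
  126.412·x + 71.434·y = -119.681717
  -11.286·x − 99.684·y = 1942.763863
det = 126.412·-99.684 − 71.434·-11.286 = -11795.049684
x = (-119.681717·-99.684 − 71.434·1942.763863) / -11795.049684 = 10.754430
y = (126.412·1942.763863 − -119.681717·-11.286) / -11795.049684 = -20.706817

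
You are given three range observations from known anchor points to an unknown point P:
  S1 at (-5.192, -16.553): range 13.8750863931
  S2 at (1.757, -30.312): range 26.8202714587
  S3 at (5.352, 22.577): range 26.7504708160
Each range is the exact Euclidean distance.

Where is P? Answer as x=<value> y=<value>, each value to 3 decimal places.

eq1: (x + 5.192)² + (y + 16.553)² = 13.8750863931²
eq2: (x − 1.757)² + (y + 30.312)² = 26.8202714587²
eq3: (x − 5.352)² + (y − 22.577)² = 26.7504708160²
eq3−eq1, eq3−eq2 (x²,y² cancel):
  -21.088·x − 78.260·y = 285.663506
  -7.190·x − 105.778·y = 379.800288
det = -21.088·-105.778 − -78.260·-7.190 = 1667.957064
x = (285.663506·-105.778 − -78.260·379.800288) / 1667.957064 = -0.296017
y = (-21.088·379.800288 − 285.663506·-7.190) / 1667.957064 = -3.570420

x=-0.296 y=-3.570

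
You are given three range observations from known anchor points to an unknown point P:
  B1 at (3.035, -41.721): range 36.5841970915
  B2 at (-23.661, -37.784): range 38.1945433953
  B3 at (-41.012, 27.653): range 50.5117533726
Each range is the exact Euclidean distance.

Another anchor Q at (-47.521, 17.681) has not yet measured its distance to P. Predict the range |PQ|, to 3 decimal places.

eq1: (x − 3.035)² + (y + 41.721)² = 36.5841970915²
eq2: (x + 23.661)² + (y + 37.784)² = 38.1945433953²
eq3: (x + 41.012)² + (y − 27.653)² = 50.5117533726²
eq3−eq1, eq3−eq2 (x²,y² cancel):
  88.094·x − 138.748·y = 516.214265
  34.702·x − 130.874·y = 633.415108
det = 88.094·-130.874 − -138.748·34.702 = -6714.381060
x = (516.214265·-130.874 − -138.748·633.415108) / -6714.381060 = -3.027242
y = (88.094·633.415108 − 516.214265·34.702) / -6714.381060 = -5.642576
|P − Q| = √((-3.027242 − -47.521)² + (-5.642576 − 17.681)²) = 50.236279

50.236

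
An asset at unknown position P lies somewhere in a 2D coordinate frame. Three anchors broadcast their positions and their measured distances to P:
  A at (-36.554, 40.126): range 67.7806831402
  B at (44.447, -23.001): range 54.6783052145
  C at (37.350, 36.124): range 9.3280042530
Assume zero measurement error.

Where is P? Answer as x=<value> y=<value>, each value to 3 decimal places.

x=30.444 y=29.854

eq1: (x + 36.554)² + (y − 40.126)² = 67.7806831402²
eq2: (x − 44.447)² + (y + 23.001)² = 54.6783052145²
eq3: (x − 37.350)² + (y − 36.124)² = 9.3280042530²
eq1−eq2, eq1−eq3 (x²,y² cancel):
  162.002·x − 126.254·y = 1162.794964
  147.808·x − 8.004·y = 4260.884428
det = 162.002·-8.004 − -126.254·147.808 = 17364.687224
x = (1162.794964·-8.004 − -126.254·4260.884428) / 17364.687224 = 30.443779
y = (162.002·4260.884428 − 1162.794964·147.808) / 17364.687224 = 29.853771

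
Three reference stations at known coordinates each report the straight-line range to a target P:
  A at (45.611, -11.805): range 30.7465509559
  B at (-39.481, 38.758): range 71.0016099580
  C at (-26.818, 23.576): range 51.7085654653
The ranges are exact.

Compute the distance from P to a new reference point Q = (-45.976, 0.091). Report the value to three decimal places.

61.666

eq1: (x − 45.611)² + (y + 11.805)² = 30.7465509559²
eq2: (x + 39.481)² + (y − 38.758)² = 71.0016099580²
eq3: (x + 26.818)² + (y − 23.576)² = 51.7085654653²
eq3−eq2, eq3−eq1 (x²,y² cancel):
  -25.326·x + 30.364·y = -581.553849
  144.858·x − 70.762·y = 2673.113793
det = -25.326·-70.762 − 30.364·144.858 = -2606.349900
x = (-581.553849·-70.762 − 30.364·2673.113793) / -2606.349900 = 15.352702
y = (-25.326·2673.113793 − -581.553849·144.858) / -2606.349900 = -6.347362
|P − Q| = √((15.352702 − -45.976)² + (-6.347362 − 0.091)²) = 61.665730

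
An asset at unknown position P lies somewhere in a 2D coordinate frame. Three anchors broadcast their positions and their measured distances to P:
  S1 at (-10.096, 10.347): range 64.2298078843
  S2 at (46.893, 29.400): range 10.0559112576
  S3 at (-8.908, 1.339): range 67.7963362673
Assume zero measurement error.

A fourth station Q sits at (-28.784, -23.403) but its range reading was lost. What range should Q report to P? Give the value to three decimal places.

eq1: (x + 10.096)² + (y − 10.347)² = 64.2298078843²
eq2: (x − 46.893)² + (y − 29.400)² = 10.0559112576²
eq3: (x + 8.908)² + (y − 1.339)² = 67.7963362673²
eq3−eq2, eq3−eq1 (x²,y² cancel):
  111.602·x + 56.122·y = 7477.389924
  -2.376·x + 18.016·y = 598.719230
det = 111.602·18.016 − 56.122·-2.376 = 2143.967504
x = (7477.389924·18.016 − 56.122·598.719230) / 2143.967504 = 47.160853
y = (111.602·598.719230 − 7477.389924·-2.376) / 2143.967504 = 39.452343
|P − Q| = √((47.160853 − -28.784)² + (39.452343 − -23.403)²) = 98.582021

98.582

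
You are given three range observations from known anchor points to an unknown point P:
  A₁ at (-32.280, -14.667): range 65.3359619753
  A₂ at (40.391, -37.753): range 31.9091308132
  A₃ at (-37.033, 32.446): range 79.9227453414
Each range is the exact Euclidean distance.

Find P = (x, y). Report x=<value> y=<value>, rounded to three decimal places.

eq1: (x + 32.280)² + (y + 14.667)² = 65.3359619753²
eq2: (x − 40.391)² + (y + 37.753)² = 31.9091308132²
eq3: (x + 37.033)² + (y − 32.446)² = 79.9227453414²
eq2−eq3, eq2−eq1 (x²,y² cancel):
  -154.848·x + 140.398·y = -6001.988479
  -145.342·x + 46.172·y = -5050.197899
det = -154.848·46.172 − 140.398·-145.342 = 13256.084260
x = (-6001.988479·46.172 − 140.398·-5050.197899) / 13256.084260 = 32.582312
y = (-154.848·-5050.197899 − -6001.988479·-145.342) / 13256.084260 = -6.814076

x=32.582 y=-6.814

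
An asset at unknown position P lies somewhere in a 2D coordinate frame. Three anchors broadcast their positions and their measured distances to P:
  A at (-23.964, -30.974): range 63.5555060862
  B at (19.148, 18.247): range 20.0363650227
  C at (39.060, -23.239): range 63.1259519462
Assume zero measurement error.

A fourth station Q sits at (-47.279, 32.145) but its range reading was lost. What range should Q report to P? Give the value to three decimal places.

eq1: (x + 23.964)² + (y + 30.974)² = 63.5555060862²
eq2: (x − 19.148)² + (y − 18.247)² = 20.0363650227²
eq3: (x − 39.060)² + (y + 23.239)² = 63.1259519462²
eq3−eq2, eq3−eq1 (x²,y² cancel):
  -39.824·x + 82.972·y = 2217.294078
  -126.048·x − 15.470·y = -586.489294
det = -39.824·-15.470 − 82.972·-126.048 = 11074.531936
x = (2217.294078·-15.470 − 82.972·-586.489294) / 11074.531936 = 1.296728
y = (-39.824·-586.489294 − 2217.294078·-126.048) / 11074.531936 = 27.345791
|P − Q| = √((1.296728 − -47.279)² + (27.345791 − 32.145)²) = 48.812229

48.812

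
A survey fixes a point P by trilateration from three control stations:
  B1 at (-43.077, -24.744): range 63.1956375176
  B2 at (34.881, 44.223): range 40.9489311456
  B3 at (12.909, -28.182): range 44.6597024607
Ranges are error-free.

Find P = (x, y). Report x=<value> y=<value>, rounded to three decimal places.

eq1: (x + 43.077)² + (y + 24.744)² = 63.1956375176²
eq2: (x − 34.881)² + (y − 44.223)² = 40.9489311456²
eq3: (x − 12.909)² + (y + 28.182)² = 44.6597024607²
eq2−eq1, eq2−eq3 (x²,y² cancel):
  -155.916·x − 137.934·y = -3021.338064
  -43.944·x − 144.810·y = -2529.164547
det = -155.916·-144.810 − -137.934·-43.944 = 16516.824264
x = (-3021.338064·-144.810 − -137.934·-2529.164547) / 16516.824264 = 5.367992
y = (-155.916·-2529.164547 − -3021.338064·-43.944) / 16516.824264 = 15.836431

x=5.368 y=15.836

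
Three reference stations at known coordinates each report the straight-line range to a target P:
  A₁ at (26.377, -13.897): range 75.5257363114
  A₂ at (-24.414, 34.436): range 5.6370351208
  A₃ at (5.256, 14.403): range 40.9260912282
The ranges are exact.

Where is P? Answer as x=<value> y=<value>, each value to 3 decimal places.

eq1: (x − 26.377)² + (y + 13.897)² = 75.5257363114²
eq2: (x + 24.414)² + (y − 34.436)² = 5.6370351208²
eq3: (x − 5.256)² + (y − 14.403)² = 40.9260912282²
eq3−eq1, eq3−eq2 (x²,y² cancel):
  42.242·x − 56.600·y = -3375.391109
  -59.340·x + 40.066·y = 3189.978325
det = 42.242·40.066 − -56.600·-59.340 = -1666.176028
x = (-3375.391109·40.066 − -56.600·3189.978325) / -1666.176028 = -27.196618
y = (42.242·3189.978325 − -3375.391109·-59.340) / -1666.176028 = 39.338367

x=-27.197 y=39.338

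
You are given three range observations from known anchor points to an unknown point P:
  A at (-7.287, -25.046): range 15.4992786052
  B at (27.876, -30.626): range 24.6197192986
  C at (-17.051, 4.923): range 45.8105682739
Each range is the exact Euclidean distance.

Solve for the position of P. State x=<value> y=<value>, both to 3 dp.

x=3.819 y=-35.858

eq1: (x + 7.287)² + (y + 25.046)² = 15.4992786052²
eq2: (x − 27.876)² + (y + 30.626)² = 24.6197192986²
eq3: (x + 17.051)² + (y − 4.923)² = 45.8105682739²
eq3−eq2, eq3−eq1 (x²,y² cancel):
  89.854·x − 71.098·y = 2892.528309
  19.528·x − 59.938·y = 2223.810483
det = 89.854·-59.938 − -71.098·19.528 = -3997.267308
x = (2892.528309·-59.938 − -71.098·2223.810483) / -3997.267308 = 3.818580
y = (89.854·2223.810483 − 2892.528309·19.528) / -3997.267308 = -35.857741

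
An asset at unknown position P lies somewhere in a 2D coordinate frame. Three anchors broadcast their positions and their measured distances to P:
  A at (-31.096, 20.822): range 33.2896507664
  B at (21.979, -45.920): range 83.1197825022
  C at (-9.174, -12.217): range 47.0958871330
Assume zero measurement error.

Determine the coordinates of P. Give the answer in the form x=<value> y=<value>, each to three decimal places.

eq1: (x + 31.096)² + (y − 20.822)² = 33.2896507664²
eq2: (x − 21.979)² + (y + 45.920)² = 83.1197825022²
eq3: (x + 9.174)² + (y + 12.217)² = 47.0958871330²
eq1−eq2, eq1−eq3 (x²,y² cancel):
  106.150·x − 133.484·y = -4609.491454
  43.844·x − 66.078·y = -2276.921272
det = 106.150·-66.078 − -133.484·43.844 = -1161.707204
x = (-4609.491454·-66.078 − -133.484·-2276.921272) / -1161.707204 = -0.562463
y = (106.150·-2276.921272 − -4609.491454·43.844) / -1161.707204 = 34.084879

x=-0.562 y=34.085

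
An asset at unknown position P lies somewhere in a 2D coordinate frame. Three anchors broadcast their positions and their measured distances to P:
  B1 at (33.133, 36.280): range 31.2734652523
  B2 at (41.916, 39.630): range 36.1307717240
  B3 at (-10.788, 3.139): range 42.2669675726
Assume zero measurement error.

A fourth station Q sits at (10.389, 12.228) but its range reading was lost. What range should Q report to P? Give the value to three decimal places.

22.236

eq1: (x − 33.133)² + (y − 36.280)² = 31.2734652523²
eq2: (x − 41.916)² + (y − 39.630)² = 36.1307717240²
eq3: (x + 10.788)² + (y − 3.139)² = 42.2669675726²
eq3−eq1, eq3−eq2 (x²,y² cancel):
  87.842·x + 66.282·y = 3096.266743
  105.408·x + 72.982·y = 3682.317573
det = 87.842·72.982 − 66.282·105.408 = -575.768212
x = (3096.266743·72.982 − 66.282·3682.317573) / -575.768212 = 31.435626
y = (87.842·3682.317573 − 3096.266743·105.408) / -575.768212 = 5.052631
|P − Q| = √((31.435626 − 10.389)² + (5.052631 − 12.228)²) = 22.236150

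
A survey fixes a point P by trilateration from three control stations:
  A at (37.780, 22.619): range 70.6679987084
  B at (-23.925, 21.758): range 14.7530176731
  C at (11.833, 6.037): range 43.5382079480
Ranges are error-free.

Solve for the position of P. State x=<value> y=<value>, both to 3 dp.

eq1: (x − 37.780)² + (y − 22.619)² = 70.6679987084²
eq2: (x + 23.925)² + (y − 21.758)² = 14.7530176731²
eq3: (x − 11.833)² + (y − 6.037)² = 43.5382079480²
eq1−eq3, eq1−eq2 (x²,y² cancel):
  -51.894·x − 33.164·y = 1335.908187
  -123.410·x − 1.722·y = 3883.183139
det = -51.894·-1.722 − -33.164·-123.410 = -4003.407772
x = (1335.908187·-1.722 − -33.164·3883.183139) / -4003.407772 = -31.593447
y = (-51.894·3883.183139 − 1335.908187·-123.410) / -4003.407772 = 9.154570

x=-31.593 y=9.155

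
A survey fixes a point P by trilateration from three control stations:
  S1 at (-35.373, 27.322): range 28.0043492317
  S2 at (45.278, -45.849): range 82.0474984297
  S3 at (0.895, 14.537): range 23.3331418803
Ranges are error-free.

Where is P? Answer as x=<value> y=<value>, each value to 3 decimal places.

eq1: (x + 35.373)² + (y − 27.322)² = 28.0043492317²
eq2: (x − 45.278)² + (y + 45.849)² = 82.0474984297²
eq3: (x − 0.895)² + (y − 14.537)² = 23.3331418803²
eq3−eq2, eq3−eq1 (x²,y² cancel):
  88.766·x − 120.772·y = -2247.253798
  -72.536·x + 25.570·y = 1545.807353
det = 88.766·25.570 − -120.772·-72.536 = -6490.571172
x = (-2247.253798·25.570 − -120.772·1545.807353) / -6490.571172 = -19.910107
y = (88.766·1545.807353 − -2247.253798·-72.536) / -6490.571172 = 3.973713

x=-19.910 y=3.974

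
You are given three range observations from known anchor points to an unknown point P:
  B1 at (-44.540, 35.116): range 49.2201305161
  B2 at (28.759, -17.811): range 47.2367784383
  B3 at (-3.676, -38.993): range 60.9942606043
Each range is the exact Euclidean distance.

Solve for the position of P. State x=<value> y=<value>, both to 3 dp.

x=2.804 y=21.656

eq1: (x + 44.540)² + (y − 35.116)² = 49.2201305161²
eq2: (x − 28.759)² + (y + 17.811)² = 47.2367784383²
eq3: (x + 3.676)² + (y + 38.993)² = 60.9942606043²
eq2−eq3, eq2−eq1 (x²,y² cancel):
  -64.870·x − 42.364·y = -1099.331366
  -146.598·x + 105.854·y = 1881.325243
det = -64.870·105.854 − -42.364·-146.598 = -13077.226652
x = (-1099.331366·105.854 − -42.364·1881.325243) / -13077.226652 = 2.803971
y = (-64.870·1881.325243 − -1099.331366·-146.598) / -13077.226652 = 21.656071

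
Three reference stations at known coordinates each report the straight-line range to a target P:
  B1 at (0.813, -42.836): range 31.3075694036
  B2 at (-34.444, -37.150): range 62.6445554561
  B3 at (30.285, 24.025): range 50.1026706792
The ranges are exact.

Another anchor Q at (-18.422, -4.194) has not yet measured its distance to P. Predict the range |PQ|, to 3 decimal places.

50.555

eq1: (x − 0.813)² + (y + 42.836)² = 31.3075694036²
eq2: (x + 34.444)² + (y + 37.150)² = 62.6445554561²
eq3: (x − 30.285)² + (y − 24.025)² = 50.1026706792²
eq1−eq2, eq1−eq3 (x²,y² cancel):
  -70.514·x + 11.372·y = -2213.248655
  58.944·x + 133.722·y = -1871.315722
det = -70.514·133.722 − 11.372·58.944 = -10099.584276
x = (-2213.248655·133.722 − 11.372·-1871.315722) / -10099.584276 = 27.197103
y = (-70.514·-1871.315722 − -2213.248655·58.944) / -10099.584276 = -25.982424
|P − Q| = √((27.197103 − -18.422)² + (-25.982424 − -4.194)²) = 50.555296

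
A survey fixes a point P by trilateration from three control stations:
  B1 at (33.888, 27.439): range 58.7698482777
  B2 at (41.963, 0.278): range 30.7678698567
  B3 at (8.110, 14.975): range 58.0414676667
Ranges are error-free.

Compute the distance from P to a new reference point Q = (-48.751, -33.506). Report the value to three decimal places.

93.105

eq1: (x − 33.888)² + (y − 27.439)² = 58.7698482777²
eq2: (x − 41.963)² + (y − 0.278)² = 30.7678698567²
eq3: (x − 8.110)² + (y − 14.975)² = 58.0414676667²
eq1−eq3, eq1−eq2 (x²,y² cancel):
  -51.556·x − 24.928·y = -1526.189442
  16.150·x − 54.322·y = 2366.908639
det = -51.556·-54.322 − -24.928·16.150 = 3203.212232
x = (-1526.189442·-54.322 − -24.928·2366.908639) / 3203.212232 = 44.301767
y = (-51.556·2366.908639 − -1526.189442·16.150) / 3203.212232 = -30.400852
|P − Q| = √((44.301767 − -48.751)² + (-30.400852 − -33.506)²) = 93.104561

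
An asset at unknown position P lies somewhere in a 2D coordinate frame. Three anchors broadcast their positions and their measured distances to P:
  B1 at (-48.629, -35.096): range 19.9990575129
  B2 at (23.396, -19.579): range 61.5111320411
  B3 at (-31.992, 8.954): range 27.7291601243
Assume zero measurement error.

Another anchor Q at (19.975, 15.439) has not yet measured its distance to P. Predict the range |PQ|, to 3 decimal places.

eq1: (x + 48.629)² + (y + 35.096)² = 19.9990575129²
eq2: (x − 23.396)² + (y + 19.579)² = 61.5111320411²
eq3: (x + 31.992)² + (y − 8.954)² = 27.7291601243²
eq3−eq1, eq3−eq2 (x²,y² cancel):
  -33.274·x − 88.100·y = 2861.790697
  110.776·x − 57.066·y = -3187.665167
det = -33.274·-57.066 − -88.100·110.776 = 11658.179684
x = (2861.790697·-57.066 − -88.100·-3187.665167) / 11658.179684 = -38.097221
y = (-33.274·-3187.665167 − 2861.790697·110.776) / 11658.179684 = -18.094708
|P − Q| = √((-38.097221 − 19.975)² + (-18.094708 − 15.439)²) = 67.058873

67.059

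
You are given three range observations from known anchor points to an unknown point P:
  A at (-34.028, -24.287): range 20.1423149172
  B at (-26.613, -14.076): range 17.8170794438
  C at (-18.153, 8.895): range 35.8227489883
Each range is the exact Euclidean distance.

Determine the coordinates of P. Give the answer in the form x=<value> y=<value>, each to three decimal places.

eq1: (x + 34.028)² + (y + 24.287)² = 20.1423149172²
eq2: (x + 26.613)² + (y + 14.076)² = 17.8170794438²
eq3: (x + 18.153)² + (y − 8.895)² = 35.8227489883²
eq1−eq2, eq1−eq3 (x²,y² cancel):
  14.830·x + 20.422·y = -753.113078
  31.750·x + 66.364·y = -2216.667214
det = 14.830·66.364 − 20.422·31.750 = 335.779620
x = (-753.113078·66.364 − 20.422·-2216.667214) / 335.779620 = -14.029495
y = (14.830·-2216.667214 − -753.113078·31.750) / 335.779620 = -26.689632

x=-14.029 y=-26.690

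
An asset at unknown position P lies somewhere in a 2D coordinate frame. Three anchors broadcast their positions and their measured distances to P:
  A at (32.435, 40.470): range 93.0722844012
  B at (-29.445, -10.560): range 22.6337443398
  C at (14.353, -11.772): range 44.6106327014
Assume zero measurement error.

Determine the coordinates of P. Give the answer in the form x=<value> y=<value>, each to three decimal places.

x=-25.014 y=-32.756

eq1: (x − 32.435)² + (y − 40.470)² = 93.0722844012²
eq2: (x + 29.445)² + (y + 10.560)² = 22.6337443398²
eq3: (x − 14.353)² + (y + 11.772)² = 44.6106327014²
eq3−eq1, eq3−eq2 (x²,y² cancel):
  36.164·x + 104.484·y = -4327.080042
  -87.596·x + 2.424·y = 2111.755199
det = 36.164·2.424 − 104.484·-87.596 = 9240.042000
x = (-4327.080042·2.424 − 104.484·2111.755199) / 9240.042000 = -25.014331
y = (36.164·2111.755199 − -4327.080042·-87.596) / 9240.042000 = -32.755846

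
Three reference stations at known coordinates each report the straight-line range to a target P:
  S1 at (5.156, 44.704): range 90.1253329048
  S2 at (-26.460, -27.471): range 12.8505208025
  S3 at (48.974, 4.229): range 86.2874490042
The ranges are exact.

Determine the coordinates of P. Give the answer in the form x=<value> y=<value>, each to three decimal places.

eq1: (x − 5.156)² + (y − 44.704)² = 90.1253329048²
eq2: (x + 26.460)² + (y + 27.471)² = 12.8505208025²
eq3: (x − 48.974)² + (y − 4.229)² = 86.2874490042²
eq3−eq1, eq3−eq2 (x²,y² cancel):
  -87.636·x + 80.950·y = -1068.356941
  -150.868·x − 63.400·y = 6318.838295
det = -87.636·-63.400 − 80.950·-150.868 = 17768.887000
x = (-1068.356941·-63.400 − 80.950·6318.838295) / 17768.887000 = -24.974897
y = (-87.636·6318.838295 − -1068.356941·-150.868) / 17768.887000 = -40.235418

x=-24.975 y=-40.235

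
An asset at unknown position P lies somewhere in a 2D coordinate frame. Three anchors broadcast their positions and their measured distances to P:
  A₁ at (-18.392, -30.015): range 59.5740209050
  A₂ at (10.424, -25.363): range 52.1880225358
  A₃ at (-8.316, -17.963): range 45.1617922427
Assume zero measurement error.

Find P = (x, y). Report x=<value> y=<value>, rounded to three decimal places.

x=1.658 y=26.084

eq1: (x + 18.392)² + (y + 30.015)² = 59.5740209050²
eq2: (x − 10.424)² + (y + 25.363)² = 52.1880225358²
eq3: (x + 8.316)² + (y + 17.963)² = 45.1617922427²
eq1−eq3, eq1−eq2 (x²,y² cancel):
  20.152·x + 24.104·y = 662.135824
  57.632·x + 9.304·y = 338.249927
det = 20.152·9.304 − 24.104·57.632 = -1201.667520
x = (662.135824·9.304 − 24.104·338.249927) / -1201.667520 = 1.658249
y = (20.152·338.249927 − 662.135824·57.632) / -1201.667520 = 26.083587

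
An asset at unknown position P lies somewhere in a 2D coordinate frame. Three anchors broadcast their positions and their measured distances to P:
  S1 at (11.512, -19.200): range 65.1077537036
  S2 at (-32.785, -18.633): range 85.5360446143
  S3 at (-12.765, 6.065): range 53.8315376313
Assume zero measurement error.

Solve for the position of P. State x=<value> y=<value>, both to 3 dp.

eq1: (x − 11.512)² + (y + 19.200)² = 65.1077537036²
eq2: (x + 32.785)² + (y + 18.633)² = 85.5360446143²
eq3: (x + 12.765)² + (y − 6.065)² = 53.8315376313²
eq3−eq2, eq3−eq1 (x²,y² cancel):
  -40.040·x − 49.396·y = -3196.265021
  48.554·x − 50.530·y = -1039.748455
det = -40.040·-50.530 − -49.396·48.554 = 4421.594584
x = (-3196.265021·-50.530 − -49.396·-1039.748455) / 4421.594584 = 24.911342
y = (-40.040·-1039.748455 − -3196.265021·48.554) / 4421.594584 = 44.514027

x=24.911 y=44.514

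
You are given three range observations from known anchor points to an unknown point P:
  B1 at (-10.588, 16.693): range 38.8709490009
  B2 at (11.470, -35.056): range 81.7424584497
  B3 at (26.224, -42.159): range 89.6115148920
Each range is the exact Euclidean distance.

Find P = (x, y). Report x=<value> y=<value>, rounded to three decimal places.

x=14.192 y=46.641

eq1: (x + 10.588)² + (y − 16.693)² = 38.8709490009²
eq2: (x − 11.470)² + (y + 35.056)² = 81.7424584497²
eq3: (x − 26.224)² + (y + 42.159)² = 89.6115148920²
eq3−eq1, eq3−eq2 (x²,y² cancel):
  -73.624·x + 117.704·y = 4444.955461
  -29.508·x + 14.206·y = 243.798667
det = -73.624·14.206 − 117.704·-29.508 = 2427.307088
x = (4444.955461·14.206 − 117.704·243.798667) / 2427.307088 = 14.192254
y = (-73.624·243.798667 − 4444.955461·-29.508) / 2427.307088 = 46.641117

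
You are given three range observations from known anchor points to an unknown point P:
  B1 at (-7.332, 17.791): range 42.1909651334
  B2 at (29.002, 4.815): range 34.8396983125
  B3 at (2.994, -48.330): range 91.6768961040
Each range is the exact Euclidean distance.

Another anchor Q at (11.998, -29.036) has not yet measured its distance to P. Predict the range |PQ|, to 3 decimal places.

70.704

eq1: (x + 7.332)² + (y − 17.791)² = 42.1909651334²
eq2: (x − 29.002)² + (y − 4.815)² = 34.8396983125²
eq3: (x − 2.994)² + (y + 48.330)² = 91.6768961040²
eq1−eq2, eq1−eq3 (x²,y² cancel):
  72.668·x − 25.952·y = 1060.295284
  20.652·x − 132.242·y = -4650.100709
det = 72.668·-132.242 − -25.952·20.652 = -9073.800952
x = (1060.295284·-132.242 − -25.952·-4650.100709) / -9073.800952 = 28.752557
y = (72.668·-4650.100709 − 1060.295284·20.652) / -9073.800952 = 39.653805
|P − Q| = √((28.752557 − 11.998)² + (39.653805 − -29.036)²) = 70.703639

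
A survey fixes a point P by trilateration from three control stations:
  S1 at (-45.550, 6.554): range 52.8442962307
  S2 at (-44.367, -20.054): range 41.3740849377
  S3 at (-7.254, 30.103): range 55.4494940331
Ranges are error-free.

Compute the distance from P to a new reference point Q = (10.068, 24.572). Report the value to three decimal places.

eq1: (x + 45.550)² + (y − 6.554)² = 52.8442962307²
eq2: (x + 44.367)² + (y + 20.054)² = 41.3740849377²
eq3: (x + 7.254)² + (y − 30.103)² = 55.4494940331²
eq2−eq1, eq2−eq3 (x²,y² cancel):
  -2.366·x + 53.216·y = -1333.540929
  74.226·x + 100.314·y = -2774.613964
det = -2.366·100.314 − 53.216·74.226 = -4187.353740
x = (-1333.540929·100.314 − 53.216·-2774.613964) / -4187.353740 = -3.314989
y = (-2.366·-2774.613964 − -1333.540929·74.226) / -4187.353740 = -25.206408
|P − Q| = √((-3.314989 − 10.068)² + (-25.206408 − 24.572)²) = 51.546040

51.546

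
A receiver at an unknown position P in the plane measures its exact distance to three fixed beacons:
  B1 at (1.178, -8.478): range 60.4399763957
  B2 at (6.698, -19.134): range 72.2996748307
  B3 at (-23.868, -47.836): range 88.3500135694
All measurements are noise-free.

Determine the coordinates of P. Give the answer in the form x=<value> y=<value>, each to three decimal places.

x=-35.206 y=39.783

eq1: (x − 1.178)² + (y + 8.478)² = 60.4399763957²
eq2: (x − 6.698)² + (y + 19.134)² = 72.2996748307²
eq3: (x + 23.868)² + (y + 47.836)² = 88.3500135694²
eq3−eq2, eq3−eq1 (x²,y² cancel):
  61.132·x + 57.404·y = 131.490757
  50.092·x + 78.716·y = 1368.033999
det = 61.132·78.716 − 57.404·50.092 = 1936.585344
x = (131.490757·78.716 − 57.404·1368.033999) / 1936.585344 = -35.206399
y = (61.132·1368.033999 − 131.490757·50.092) / 1936.585344 = 39.783436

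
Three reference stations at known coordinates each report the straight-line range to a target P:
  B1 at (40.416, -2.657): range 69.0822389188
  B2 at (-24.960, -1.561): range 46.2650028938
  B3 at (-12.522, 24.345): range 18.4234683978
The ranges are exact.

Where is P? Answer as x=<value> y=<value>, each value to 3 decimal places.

x=-11.649 y=42.748

eq1: (x − 40.416)² + (y + 2.657)² = 69.0822389188²
eq2: (x + 24.960)² + (y + 1.561)² = 46.2650028938²
eq3: (x + 12.522)² + (y − 24.345)² = 18.4234683978²
eq3−eq2, eq3−eq1 (x²,y² cancel):
  -24.876·x − 51.812·y = -1925.067493
  105.876·x − 54.004·y = -3541.898350
det = -24.876·-54.004 − -51.812·105.876 = 6829.050816
x = (-1925.067493·-54.004 − -51.812·-3541.898350) / 6829.050816 = -11.648982
y = (-24.876·-3541.898350 − -1925.067493·105.876) / 6829.050816 = 42.747772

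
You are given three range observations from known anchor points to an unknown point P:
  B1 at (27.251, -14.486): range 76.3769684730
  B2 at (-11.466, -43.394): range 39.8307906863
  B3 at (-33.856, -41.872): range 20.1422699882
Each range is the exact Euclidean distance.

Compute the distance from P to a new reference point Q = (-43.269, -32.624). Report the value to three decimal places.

6.951

eq1: (x − 27.251)² + (y + 14.486)² = 76.3769684730²
eq2: (x + 11.466)² + (y + 43.394)² = 39.8307906863²
eq3: (x + 33.856)² + (y + 41.872)² = 20.1422699882²
eq2−eq1, eq2−eq3 (x²,y² cancel):
  77.434·x + 57.816·y = -5308.996621
  -44.780·x + 3.044·y = 2065.765574
det = 77.434·3.044 − 57.816·-44.780 = 2824.709576
x = (-5308.996621·3.044 − 57.816·2065.765574) / 2824.709576 = -48.003125
y = (77.434·2065.765574 − -5308.996621·-44.780) / 2824.709576 = -27.534292
|P − Q| = √((-48.003125 − -43.269)² + (-27.534292 − -32.624)²) = 6.951048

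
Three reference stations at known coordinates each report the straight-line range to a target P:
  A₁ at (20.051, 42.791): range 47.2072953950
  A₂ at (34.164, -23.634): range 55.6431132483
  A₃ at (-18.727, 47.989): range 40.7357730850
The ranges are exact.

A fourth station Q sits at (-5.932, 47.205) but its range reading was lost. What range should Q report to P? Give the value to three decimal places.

eq1: (x − 20.051)² + (y − 42.791)² = 47.2072953950²
eq2: (x − 34.164)² + (y + 23.634)² = 55.6431132483²
eq3: (x + 18.727)² + (y − 47.989)² = 40.7357730850²
eq3−eq2, eq3−eq1 (x²,y² cancel):
  105.782·x − 143.246·y = -2364.652641
  77.556·x − 10.396·y = -989.657898
det = 105.782·-10.396 − -143.246·77.556 = 10009.877104
x = (-2364.652641·-10.396 − -143.246·-989.657898) / 10009.877104 = -11.706598
y = (105.782·-989.657898 − -2364.652641·77.556) / 10009.877104 = 7.862735
|P − Q| = √((-11.706598 − -5.932)² + (7.862735 − 47.205)²) = 39.763800

39.764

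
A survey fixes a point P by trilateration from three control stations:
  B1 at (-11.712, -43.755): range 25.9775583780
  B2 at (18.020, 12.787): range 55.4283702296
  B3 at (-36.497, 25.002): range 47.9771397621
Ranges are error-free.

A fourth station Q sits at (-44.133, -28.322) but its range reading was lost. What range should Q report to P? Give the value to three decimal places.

19.883

eq1: (x + 11.712)² + (y + 43.755)² = 25.9775583780²
eq2: (x − 18.020)² + (y − 12.787)² = 55.4283702296²
eq3: (x + 36.497)² + (y − 25.002)² = 47.9771397621²
eq3−eq2, eq3−eq1 (x²,y² cancel):
  109.034·x − 24.430·y = -2239.401531
  49.570·x − 137.514·y = 1721.512356
det = 109.034·-137.514 − -24.430·49.570 = -13782.706376
x = (-2239.401531·-137.514 − -24.430·1721.512356) / -13782.706376 = -25.394549
y = (109.034·1721.512356 − -2239.401531·49.570) / -13782.706376 = -21.672849
|P − Q| = √((-25.394549 − -44.133)² + (-21.672849 − -28.322)²) = 19.883178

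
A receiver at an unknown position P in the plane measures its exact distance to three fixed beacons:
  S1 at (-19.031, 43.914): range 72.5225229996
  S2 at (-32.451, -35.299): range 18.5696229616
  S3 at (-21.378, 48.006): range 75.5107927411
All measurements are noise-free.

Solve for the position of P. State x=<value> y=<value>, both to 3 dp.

x=-46.531 y=-23.192

eq1: (x + 19.031)² + (y − 43.914)² = 72.5225229996²
eq2: (x + 32.451)² + (y + 35.299)² = 18.5696229616²
eq3: (x + 21.378)² + (y − 48.006)² = 75.5107927411²
eq2−eq3, eq2−eq1 (x²,y² cancel):
  22.146·x + 166.610·y = -4894.540805
  26.840·x + 158.426·y = -4923.153890
det = 22.146·158.426 − 166.610·26.840 = -963.310204
x = (-4894.540805·158.426 − 166.610·-4923.153890) / -963.310204 = -46.531375
y = (22.146·-4923.153890 − -4894.540805·26.840) / -963.310204 = -23.192227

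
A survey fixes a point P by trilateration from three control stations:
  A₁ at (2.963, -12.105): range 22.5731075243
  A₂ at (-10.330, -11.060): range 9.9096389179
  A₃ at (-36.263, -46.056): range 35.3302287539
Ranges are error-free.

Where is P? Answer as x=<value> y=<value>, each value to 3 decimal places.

x=-19.424 y=-14.997

eq1: (x − 2.963)² + (y + 12.105)² = 22.5731075243²
eq2: (x + 10.330)² + (y + 11.060)² = 9.9096389179²
eq3: (x + 36.263)² + (y + 46.056)² = 35.3302287539²
eq2−eq3, eq2−eq1 (x²,y² cancel):
  -51.866·x − 69.992·y = 2057.103685
  26.586·x − 2.090·y = -485.066346
det = -51.866·-2.090 − -69.992·26.586 = 1969.207252
x = (2057.103685·-2.090 − -69.992·-485.066346) / 1969.207252 = -19.424116
y = (-51.866·-485.066346 − 2057.103685·26.586) / 1969.207252 = -14.996749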